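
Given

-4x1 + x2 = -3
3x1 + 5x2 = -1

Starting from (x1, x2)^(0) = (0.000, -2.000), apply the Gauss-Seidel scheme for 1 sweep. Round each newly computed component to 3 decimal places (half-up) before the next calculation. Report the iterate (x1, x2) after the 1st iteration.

Iteration 1:
  x1 = (-3 - (1)·-2.000) / (-4) = 0.250
  x2 = (-1 - (3)·0.250) / (5) = -0.350

(0.250, -0.350)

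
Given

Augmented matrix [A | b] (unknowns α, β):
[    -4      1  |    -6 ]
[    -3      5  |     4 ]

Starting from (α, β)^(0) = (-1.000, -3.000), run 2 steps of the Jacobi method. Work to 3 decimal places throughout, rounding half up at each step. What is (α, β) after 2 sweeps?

Iteration 1:
  α = (-6 - (1)·-3.000) / (-4) = 0.750
  β = (4 - (-3)·-1.000) / (5) = 0.200
Iteration 2:
  α = (-6 - (1)·0.200) / (-4) = 1.550
  β = (4 - (-3)·0.750) / (5) = 1.250

(1.550, 1.250)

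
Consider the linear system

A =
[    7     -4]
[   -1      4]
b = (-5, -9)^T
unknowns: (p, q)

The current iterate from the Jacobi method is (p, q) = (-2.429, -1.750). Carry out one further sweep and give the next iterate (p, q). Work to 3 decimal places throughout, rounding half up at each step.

(-1.714, -2.857)

One sweep:
  p = (-5 - (-4)·-1.750) / (7) = -1.714
  q = (-9 - (-1)·-2.429) / (4) = -2.857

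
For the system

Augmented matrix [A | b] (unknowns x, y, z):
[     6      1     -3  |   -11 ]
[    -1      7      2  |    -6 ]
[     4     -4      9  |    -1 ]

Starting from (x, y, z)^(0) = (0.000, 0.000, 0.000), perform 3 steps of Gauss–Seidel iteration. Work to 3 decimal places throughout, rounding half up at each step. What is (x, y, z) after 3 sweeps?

(-1.609, -1.107, 0.112)

Iteration 1:
  x = (-11 - (1)·0.000 - (-3)·0.000) / (6) = -1.833
  y = (-6 - (-1)·-1.833 - (2)·0.000) / (7) = -1.119
  z = (-1 - (4)·-1.833 - (-4)·-1.119) / (9) = 0.206
Iteration 2:
  x = (-11 - (1)·-1.119 - (-3)·0.206) / (6) = -1.544
  y = (-6 - (-1)·-1.544 - (2)·0.206) / (7) = -1.137
  z = (-1 - (4)·-1.544 - (-4)·-1.137) / (9) = 0.070
Iteration 3:
  x = (-11 - (1)·-1.137 - (-3)·0.070) / (6) = -1.609
  y = (-6 - (-1)·-1.609 - (2)·0.070) / (7) = -1.107
  z = (-1 - (4)·-1.609 - (-4)·-1.107) / (9) = 0.112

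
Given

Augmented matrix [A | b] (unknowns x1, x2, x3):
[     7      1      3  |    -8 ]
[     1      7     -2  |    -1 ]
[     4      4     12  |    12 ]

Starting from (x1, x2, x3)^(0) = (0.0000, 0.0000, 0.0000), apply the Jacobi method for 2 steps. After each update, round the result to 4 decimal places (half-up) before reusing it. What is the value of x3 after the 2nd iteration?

1.4286

Iteration 1:
  x1 = (-8 - (1)·0.0000 - (3)·0.0000) / (7) = -1.1429
  x2 = (-1 - (1)·0.0000 - (-2)·0.0000) / (7) = -0.1429
  x3 = (12 - (4)·0.0000 - (4)·0.0000) / (12) = 1.0000
Iteration 2:
  x1 = (-8 - (1)·-0.1429 - (3)·1.0000) / (7) = -1.5510
  x2 = (-1 - (1)·-1.1429 - (-2)·1.0000) / (7) = 0.3061
  x3 = (12 - (4)·-1.1429 - (4)·-0.1429) / (12) = 1.4286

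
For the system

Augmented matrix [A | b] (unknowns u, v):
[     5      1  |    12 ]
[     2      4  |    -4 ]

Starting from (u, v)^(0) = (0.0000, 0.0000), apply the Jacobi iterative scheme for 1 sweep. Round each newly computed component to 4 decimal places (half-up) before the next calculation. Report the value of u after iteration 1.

Iteration 1:
  u = (12 - (1)·0.0000) / (5) = 2.4000
  v = (-4 - (2)·0.0000) / (4) = -1.0000

2.4000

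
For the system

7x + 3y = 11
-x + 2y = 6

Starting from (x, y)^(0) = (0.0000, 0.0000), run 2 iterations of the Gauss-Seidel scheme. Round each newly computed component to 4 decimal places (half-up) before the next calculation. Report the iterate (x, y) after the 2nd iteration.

(-0.0510, 2.9745)

Iteration 1:
  x = (11 - (3)·0.0000) / (7) = 1.5714
  y = (6 - (-1)·1.5714) / (2) = 3.7857
Iteration 2:
  x = (11 - (3)·3.7857) / (7) = -0.0510
  y = (6 - (-1)·-0.0510) / (2) = 2.9745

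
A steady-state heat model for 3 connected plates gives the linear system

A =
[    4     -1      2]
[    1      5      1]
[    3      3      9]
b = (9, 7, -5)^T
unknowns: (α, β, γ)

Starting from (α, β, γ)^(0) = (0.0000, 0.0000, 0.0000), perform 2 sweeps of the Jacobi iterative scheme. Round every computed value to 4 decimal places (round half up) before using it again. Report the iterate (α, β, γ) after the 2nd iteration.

(2.8778, 1.0611, -1.7722)

Iteration 1:
  α = (9 - (-1)·0.0000 - (2)·0.0000) / (4) = 2.2500
  β = (7 - (1)·0.0000 - (1)·0.0000) / (5) = 1.4000
  γ = (-5 - (3)·0.0000 - (3)·0.0000) / (9) = -0.5556
Iteration 2:
  α = (9 - (-1)·1.4000 - (2)·-0.5556) / (4) = 2.8778
  β = (7 - (1)·2.2500 - (1)·-0.5556) / (5) = 1.0611
  γ = (-5 - (3)·2.2500 - (3)·1.4000) / (9) = -1.7722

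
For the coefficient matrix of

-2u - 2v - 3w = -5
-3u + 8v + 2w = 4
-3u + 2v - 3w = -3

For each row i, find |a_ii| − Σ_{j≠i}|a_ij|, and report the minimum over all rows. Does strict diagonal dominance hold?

-3

row 1: |-2| − (2+3) = -3
row 2: |8| − (3+2) = 3
row 3: |-3| − (3+2) = -2
minimum over rows = -3 → not strictly diagonally dominant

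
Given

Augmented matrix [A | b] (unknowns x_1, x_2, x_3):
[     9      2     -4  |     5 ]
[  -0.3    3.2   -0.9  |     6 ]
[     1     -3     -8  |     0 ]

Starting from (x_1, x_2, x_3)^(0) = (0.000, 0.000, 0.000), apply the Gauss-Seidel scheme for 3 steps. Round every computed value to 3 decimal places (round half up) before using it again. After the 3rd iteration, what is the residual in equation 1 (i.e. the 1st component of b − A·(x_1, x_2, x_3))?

Iteration 1:
  x_1 = (5 - (2)·0.000 - (-4)·0.000) / (9) = 0.556
  x_2 = (6 - (-0.3)·0.556 - (-0.9)·0.000) / (3.2) = 1.927
  x_3 = (0 - (1)·0.556 - (-3)·1.927) / (-8) = -0.653
Iteration 2:
  x_1 = (5 - (2)·1.927 - (-4)·-0.653) / (9) = -0.163
  x_2 = (6 - (-0.3)·-0.163 - (-0.9)·-0.653) / (3.2) = 1.676
  x_3 = (0 - (1)·-0.163 - (-3)·1.676) / (-8) = -0.649
Iteration 3:
  x_1 = (5 - (2)·1.676 - (-4)·-0.649) / (9) = -0.105
  x_2 = (6 - (-0.3)·-0.105 - (-0.9)·-0.649) / (3.2) = 1.683
  x_3 = (0 - (1)·-0.105 - (-3)·1.683) / (-8) = -0.644
Residual b − A·x = (0.003, 0.003, 0.002)

0.003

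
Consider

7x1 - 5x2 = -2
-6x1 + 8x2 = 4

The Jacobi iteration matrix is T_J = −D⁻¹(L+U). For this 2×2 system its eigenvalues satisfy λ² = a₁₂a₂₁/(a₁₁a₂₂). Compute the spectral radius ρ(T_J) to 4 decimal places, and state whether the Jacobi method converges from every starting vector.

a₁₂a₂₁/(a₁₁a₂₂) = (-5)·(-6) / ((7)·(8)) = 0.535714
ρ = √|0.535714| = √0.535714 = 0.7319
ρ < 1, so Jacobi converges

0.7319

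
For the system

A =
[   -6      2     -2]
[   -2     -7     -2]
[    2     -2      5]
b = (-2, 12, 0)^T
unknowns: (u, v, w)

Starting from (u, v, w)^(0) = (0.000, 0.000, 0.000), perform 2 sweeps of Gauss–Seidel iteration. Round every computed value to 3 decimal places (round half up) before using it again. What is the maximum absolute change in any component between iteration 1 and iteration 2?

Iteration 1:
  u = (-2 - (2)·0.000 - (-2)·0.000) / (-6) = 0.333
  v = (12 - (-2)·0.333 - (-2)·0.000) / (-7) = -1.809
  w = (0 - (2)·0.333 - (-2)·-1.809) / (5) = -0.857
Iteration 2:
  u = (-2 - (2)·-1.809 - (-2)·-0.857) / (-6) = 0.016
  v = (12 - (-2)·0.016 - (-2)·-0.857) / (-7) = -1.474
  w = (0 - (2)·0.016 - (-2)·-1.474) / (5) = -0.596
Change: (-0.317, 0.335, 0.261) → max |·| = 0.335

0.335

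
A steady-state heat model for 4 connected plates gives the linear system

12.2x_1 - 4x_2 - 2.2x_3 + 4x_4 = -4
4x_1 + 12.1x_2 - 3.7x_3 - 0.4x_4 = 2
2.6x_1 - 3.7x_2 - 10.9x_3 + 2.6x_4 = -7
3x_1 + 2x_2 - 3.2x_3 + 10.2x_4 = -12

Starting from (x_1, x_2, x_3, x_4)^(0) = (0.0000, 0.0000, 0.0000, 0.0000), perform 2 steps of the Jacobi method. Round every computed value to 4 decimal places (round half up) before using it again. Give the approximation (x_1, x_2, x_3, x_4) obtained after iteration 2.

(0.2279, 0.4312, 0.2272, -0.9110)

Iteration 1:
  x_1 = (-4 - (-4)·0.0000 - (-2.2)·0.0000 - (4)·0.0000) / (12.2) = -0.3279
  x_2 = (2 - (4)·0.0000 - (-3.7)·0.0000 - (-0.4)·0.0000) / (12.1) = 0.1653
  x_3 = (-7 - (2.6)·0.0000 - (-3.7)·0.0000 - (2.6)·0.0000) / (-10.9) = 0.6422
  x_4 = (-12 - (3)·0.0000 - (2)·0.0000 - (-3.2)·0.0000) / (10.2) = -1.1765
Iteration 2:
  x_1 = (-4 - (-4)·0.1653 - (-2.2)·0.6422 - (4)·-1.1765) / (12.2) = 0.2279
  x_2 = (2 - (4)·-0.3279 - (-3.7)·0.6422 - (-0.4)·-1.1765) / (12.1) = 0.4312
  x_3 = (-7 - (2.6)·-0.3279 - (-3.7)·0.1653 - (2.6)·-1.1765) / (-10.9) = 0.2272
  x_4 = (-12 - (3)·-0.3279 - (2)·0.1653 - (-3.2)·0.6422) / (10.2) = -0.9110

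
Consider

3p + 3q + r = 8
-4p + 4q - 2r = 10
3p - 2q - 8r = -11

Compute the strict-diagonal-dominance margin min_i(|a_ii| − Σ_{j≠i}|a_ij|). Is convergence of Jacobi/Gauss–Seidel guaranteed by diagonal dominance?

row 1: |3| − (3+1) = -1
row 2: |4| − (4+2) = -2
row 3: |-8| − (3+2) = 3
minimum over rows = -2 → not strictly diagonally dominant

-2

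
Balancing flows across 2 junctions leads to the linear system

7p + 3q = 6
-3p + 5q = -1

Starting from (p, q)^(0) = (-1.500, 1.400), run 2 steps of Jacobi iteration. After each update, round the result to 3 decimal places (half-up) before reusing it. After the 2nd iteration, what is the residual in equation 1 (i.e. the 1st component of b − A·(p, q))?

Iteration 1:
  p = (6 - (3)·1.400) / (7) = 0.257
  q = (-1 - (-3)·-1.500) / (5) = -1.100
Iteration 2:
  p = (6 - (3)·-1.100) / (7) = 1.329
  q = (-1 - (-3)·0.257) / (5) = -0.046
Residual b − A·x = (-3.165, 3.217)

-3.165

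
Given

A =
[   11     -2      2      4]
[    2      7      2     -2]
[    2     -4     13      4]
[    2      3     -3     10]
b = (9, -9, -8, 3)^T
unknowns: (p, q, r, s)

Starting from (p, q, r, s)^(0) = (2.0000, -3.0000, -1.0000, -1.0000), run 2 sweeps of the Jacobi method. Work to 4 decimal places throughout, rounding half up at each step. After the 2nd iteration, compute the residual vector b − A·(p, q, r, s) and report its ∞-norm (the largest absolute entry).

Iteration 1:
  p = (9 - (-2)·-3.0000 - (2)·-1.0000 - (4)·-1.0000) / (11) = 0.8182
  q = (-9 - (2)·2.0000 - (2)·-1.0000 - (-2)·-1.0000) / (7) = -1.8571
  r = (-8 - (2)·2.0000 - (-4)·-3.0000 - (4)·-1.0000) / (13) = -1.5385
  s = (3 - (2)·2.0000 - (3)·-3.0000 - (-3)·-1.0000) / (10) = 0.5000
Iteration 2:
  p = (9 - (-2)·-1.8571 - (2)·-1.5385 - (4)·0.5000) / (11) = 0.5784
  q = (-9 - (2)·0.8182 - (2)·-1.5385 - (-2)·0.5000) / (7) = -0.9371
  r = (-8 - (2)·0.8182 - (-4)·-1.8571 - (4)·0.5000) / (13) = -1.4665
  s = (3 - (2)·0.8182 - (3)·-1.8571 - (-3)·-1.5385) / (10) = 0.2319
Residual b − A·x = (2.7688, -0.2003, 5.2317, -2.0640); ∞-norm = 5.2317

5.2317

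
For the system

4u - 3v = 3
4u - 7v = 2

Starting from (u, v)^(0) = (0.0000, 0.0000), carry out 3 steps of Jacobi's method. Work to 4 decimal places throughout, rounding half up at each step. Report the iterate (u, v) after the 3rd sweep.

(0.8572, 0.0204)

Iteration 1:
  u = (3 - (-3)·0.0000) / (4) = 0.7500
  v = (2 - (4)·0.0000) / (-7) = -0.2857
Iteration 2:
  u = (3 - (-3)·-0.2857) / (4) = 0.5357
  v = (2 - (4)·0.7500) / (-7) = 0.1429
Iteration 3:
  u = (3 - (-3)·0.1429) / (4) = 0.8572
  v = (2 - (4)·0.5357) / (-7) = 0.0204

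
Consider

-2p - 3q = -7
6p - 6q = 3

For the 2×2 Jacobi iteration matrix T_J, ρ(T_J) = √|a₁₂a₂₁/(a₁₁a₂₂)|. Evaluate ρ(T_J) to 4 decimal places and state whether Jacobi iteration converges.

a₁₂a₂₁/(a₁₁a₂₂) = (-3)·(6) / ((-2)·(-6)) = -1.500000
ρ = √|-1.500000| = √1.500000 = 1.2247
ρ > 1, so Jacobi diverges

1.2247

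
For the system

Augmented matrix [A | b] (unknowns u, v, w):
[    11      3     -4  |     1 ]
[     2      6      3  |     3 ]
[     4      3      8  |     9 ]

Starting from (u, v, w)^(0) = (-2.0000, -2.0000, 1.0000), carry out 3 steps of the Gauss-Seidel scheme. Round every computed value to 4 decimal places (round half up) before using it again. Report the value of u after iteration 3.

Iteration 1:
  u = (1 - (3)·-2.0000 - (-4)·1.0000) / (11) = 1.0000
  v = (3 - (2)·1.0000 - (3)·1.0000) / (6) = -0.3333
  w = (9 - (4)·1.0000 - (3)·-0.3333) / (8) = 0.7500
Iteration 2:
  u = (1 - (3)·-0.3333 - (-4)·0.7500) / (11) = 0.4545
  v = (3 - (2)·0.4545 - (3)·0.7500) / (6) = -0.0265
  w = (9 - (4)·0.4545 - (3)·-0.0265) / (8) = 0.9077
Iteration 3:
  u = (1 - (3)·-0.0265 - (-4)·0.9077) / (11) = 0.4282
  v = (3 - (2)·0.4282 - (3)·0.9077) / (6) = -0.0966
  w = (9 - (4)·0.4282 - (3)·-0.0966) / (8) = 0.9471

0.4282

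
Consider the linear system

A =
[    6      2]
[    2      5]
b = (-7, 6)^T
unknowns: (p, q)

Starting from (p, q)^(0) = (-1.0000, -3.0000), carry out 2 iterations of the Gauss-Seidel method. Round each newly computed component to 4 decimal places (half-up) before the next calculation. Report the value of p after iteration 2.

-1.5889

Iteration 1:
  p = (-7 - (2)·-3.0000) / (6) = -0.1667
  q = (6 - (2)·-0.1667) / (5) = 1.2667
Iteration 2:
  p = (-7 - (2)·1.2667) / (6) = -1.5889
  q = (6 - (2)·-1.5889) / (5) = 1.8356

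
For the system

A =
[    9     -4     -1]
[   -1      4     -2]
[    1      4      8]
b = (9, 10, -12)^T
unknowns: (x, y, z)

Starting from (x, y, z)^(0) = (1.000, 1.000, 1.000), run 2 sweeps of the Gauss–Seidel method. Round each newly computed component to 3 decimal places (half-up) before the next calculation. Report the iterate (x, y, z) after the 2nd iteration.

Iteration 1:
  x = (9 - (-4)·1.000 - (-1)·1.000) / (9) = 1.556
  y = (10 - (-1)·1.556 - (-2)·1.000) / (4) = 3.389
  z = (-12 - (1)·1.556 - (4)·3.389) / (8) = -3.389
Iteration 2:
  x = (9 - (-4)·3.389 - (-1)·-3.389) / (9) = 2.130
  y = (10 - (-1)·2.130 - (-2)·-3.389) / (4) = 1.338
  z = (-12 - (1)·2.130 - (4)·1.338) / (8) = -2.435

(2.130, 1.338, -2.435)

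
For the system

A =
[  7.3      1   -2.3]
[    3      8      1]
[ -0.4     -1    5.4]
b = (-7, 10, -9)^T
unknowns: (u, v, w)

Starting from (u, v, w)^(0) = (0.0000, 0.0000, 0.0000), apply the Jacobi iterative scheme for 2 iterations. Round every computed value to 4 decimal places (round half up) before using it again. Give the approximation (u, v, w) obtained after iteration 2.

Iteration 1:
  u = (-7 - (1)·0.0000 - (-2.3)·0.0000) / (7.3) = -0.9589
  v = (10 - (3)·0.0000 - (1)·0.0000) / (8) = 1.2500
  w = (-9 - (-0.4)·0.0000 - (-1)·0.0000) / (5.4) = -1.6667
Iteration 2:
  u = (-7 - (1)·1.2500 - (-2.3)·-1.6667) / (7.3) = -1.6553
  v = (10 - (3)·-0.9589 - (1)·-1.6667) / (8) = 1.8179
  w = (-9 - (-0.4)·-0.9589 - (-1)·1.2500) / (5.4) = -1.5062

(-1.6553, 1.8179, -1.5062)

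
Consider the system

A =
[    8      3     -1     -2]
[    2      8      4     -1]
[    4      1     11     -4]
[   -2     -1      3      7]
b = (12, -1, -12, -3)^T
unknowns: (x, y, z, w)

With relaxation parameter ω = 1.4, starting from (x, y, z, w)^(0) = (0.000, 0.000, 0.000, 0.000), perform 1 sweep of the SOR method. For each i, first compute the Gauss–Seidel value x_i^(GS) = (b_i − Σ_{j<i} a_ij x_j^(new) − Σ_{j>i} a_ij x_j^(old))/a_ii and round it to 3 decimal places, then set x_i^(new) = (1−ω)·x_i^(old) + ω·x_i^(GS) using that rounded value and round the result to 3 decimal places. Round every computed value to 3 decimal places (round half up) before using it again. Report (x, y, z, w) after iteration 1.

(2.100, -0.910, -2.481, 1.547)

Iteration 1:
  x: GS value = (12 - (3)·0.000 - (-1)·0.000 - (-2)·0.000) / (8) = 1.500;  x ← (1−ω)·0.000 + ω·1.500 = 2.100
  y: GS value = (-1 - (2)·2.100 - (4)·0.000 - (-1)·0.000) / (8) = -0.650;  y ← (1−ω)·0.000 + ω·-0.650 = -0.910
  z: GS value = (-12 - (4)·2.100 - (1)·-0.910 - (-4)·0.000) / (11) = -1.772;  z ← (1−ω)·0.000 + ω·-1.772 = -2.481
  w: GS value = (-3 - (-2)·2.100 - (-1)·-0.910 - (3)·-2.481) / (7) = 1.105;  w ← (1−ω)·0.000 + ω·1.105 = 1.547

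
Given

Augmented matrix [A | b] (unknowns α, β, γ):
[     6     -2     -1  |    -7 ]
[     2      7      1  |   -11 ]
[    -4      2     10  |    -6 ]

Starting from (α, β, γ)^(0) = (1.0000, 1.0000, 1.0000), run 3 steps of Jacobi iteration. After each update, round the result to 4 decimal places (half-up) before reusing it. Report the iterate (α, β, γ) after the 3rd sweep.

(-1.6857, -0.9619, -1.0952)

Iteration 1:
  α = (-7 - (-2)·1.0000 - (-1)·1.0000) / (6) = -0.6667
  β = (-11 - (2)·1.0000 - (1)·1.0000) / (7) = -2.0000
  γ = (-6 - (-4)·1.0000 - (2)·1.0000) / (10) = -0.4000
Iteration 2:
  α = (-7 - (-2)·-2.0000 - (-1)·-0.4000) / (6) = -1.9000
  β = (-11 - (2)·-0.6667 - (1)·-0.4000) / (7) = -1.3238
  γ = (-6 - (-4)·-0.6667 - (2)·-2.0000) / (10) = -0.4667
Iteration 3:
  α = (-7 - (-2)·-1.3238 - (-1)·-0.4667) / (6) = -1.6857
  β = (-11 - (2)·-1.9000 - (1)·-0.4667) / (7) = -0.9619
  γ = (-6 - (-4)·-1.9000 - (2)·-1.3238) / (10) = -1.0952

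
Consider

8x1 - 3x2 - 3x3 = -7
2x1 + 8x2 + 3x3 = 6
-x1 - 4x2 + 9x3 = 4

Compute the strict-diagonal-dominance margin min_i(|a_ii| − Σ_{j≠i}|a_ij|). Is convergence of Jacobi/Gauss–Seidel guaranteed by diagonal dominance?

2

row 1: |8| − (3+3) = 2
row 2: |8| − (2+3) = 3
row 3: |9| − (1+4) = 4
minimum over rows = 2 → strictly diagonally dominant (convergence guaranteed)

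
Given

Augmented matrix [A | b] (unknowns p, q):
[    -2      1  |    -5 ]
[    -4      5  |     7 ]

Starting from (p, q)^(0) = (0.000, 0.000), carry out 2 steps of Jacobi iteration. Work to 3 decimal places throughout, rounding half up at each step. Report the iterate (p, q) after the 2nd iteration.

(3.200, 3.400)

Iteration 1:
  p = (-5 - (1)·0.000) / (-2) = 2.500
  q = (7 - (-4)·0.000) / (5) = 1.400
Iteration 2:
  p = (-5 - (1)·1.400) / (-2) = 3.200
  q = (7 - (-4)·2.500) / (5) = 3.400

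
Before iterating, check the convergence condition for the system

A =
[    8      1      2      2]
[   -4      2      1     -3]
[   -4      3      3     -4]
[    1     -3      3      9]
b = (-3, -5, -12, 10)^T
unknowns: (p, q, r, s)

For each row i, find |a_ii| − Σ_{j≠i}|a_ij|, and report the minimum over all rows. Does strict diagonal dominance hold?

row 1: |8| − (1+2+2) = 3
row 2: |2| − (4+1+3) = -6
row 3: |3| − (4+3+4) = -8
row 4: |9| − (1+3+3) = 2
minimum over rows = -8 → not strictly diagonally dominant

-8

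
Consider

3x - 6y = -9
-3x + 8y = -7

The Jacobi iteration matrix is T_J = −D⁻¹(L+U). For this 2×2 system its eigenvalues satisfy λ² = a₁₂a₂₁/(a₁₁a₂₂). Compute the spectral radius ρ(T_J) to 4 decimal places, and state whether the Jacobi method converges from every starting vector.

0.8660

a₁₂a₂₁/(a₁₁a₂₂) = (-6)·(-3) / ((3)·(8)) = 0.750000
ρ = √|0.750000| = √0.750000 = 0.8660
ρ < 1, so Jacobi converges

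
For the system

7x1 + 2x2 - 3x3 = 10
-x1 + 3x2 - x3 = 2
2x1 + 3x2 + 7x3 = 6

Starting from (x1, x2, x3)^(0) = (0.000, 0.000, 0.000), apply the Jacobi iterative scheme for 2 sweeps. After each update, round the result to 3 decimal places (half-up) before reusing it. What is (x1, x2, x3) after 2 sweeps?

Iteration 1:
  x1 = (10 - (2)·0.000 - (-3)·0.000) / (7) = 1.429
  x2 = (2 - (-1)·0.000 - (-1)·0.000) / (3) = 0.667
  x3 = (6 - (2)·0.000 - (3)·0.000) / (7) = 0.857
Iteration 2:
  x1 = (10 - (2)·0.667 - (-3)·0.857) / (7) = 1.605
  x2 = (2 - (-1)·1.429 - (-1)·0.857) / (3) = 1.429
  x3 = (6 - (2)·1.429 - (3)·0.667) / (7) = 0.163

(1.605, 1.429, 0.163)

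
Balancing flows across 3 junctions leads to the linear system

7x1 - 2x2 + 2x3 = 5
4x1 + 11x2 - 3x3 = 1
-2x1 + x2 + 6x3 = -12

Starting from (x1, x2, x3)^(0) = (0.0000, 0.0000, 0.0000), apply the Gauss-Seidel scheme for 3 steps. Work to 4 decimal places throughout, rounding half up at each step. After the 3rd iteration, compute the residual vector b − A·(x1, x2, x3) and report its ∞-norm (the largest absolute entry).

0.5478

Iteration 1:
  x1 = (5 - (-2)·0.0000 - (2)·0.0000) / (7) = 0.7143
  x2 = (1 - (4)·0.7143 - (-3)·0.0000) / (11) = -0.1688
  x3 = (-12 - (-2)·0.7143 - (1)·-0.1688) / (6) = -1.7338
Iteration 2:
  x1 = (5 - (-2)·-0.1688 - (2)·-1.7338) / (7) = 1.1614
  x2 = (1 - (4)·1.1614 - (-3)·-1.7338) / (11) = -0.8043
  x3 = (-12 - (-2)·1.1614 - (1)·-0.8043) / (6) = -1.4788
Iteration 3:
  x1 = (5 - (-2)·-0.8043 - (2)·-1.4788) / (7) = 0.9070
  x2 = (1 - (4)·0.9070 - (-3)·-1.4788) / (11) = -0.6422
  x3 = (-12 - (-2)·0.9070 - (1)·-0.6422) / (6) = -1.5906
Residual b − A·x = (0.5478, -0.3356, -0.0002); ∞-norm = 0.5478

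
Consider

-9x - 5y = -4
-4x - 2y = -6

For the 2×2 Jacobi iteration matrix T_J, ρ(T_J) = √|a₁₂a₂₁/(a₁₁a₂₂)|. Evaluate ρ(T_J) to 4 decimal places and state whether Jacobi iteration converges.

a₁₂a₂₁/(a₁₁a₂₂) = (-5)·(-4) / ((-9)·(-2)) = 1.111111
ρ = √|1.111111| = √1.111111 = 1.0541
ρ > 1, so Jacobi diverges

1.0541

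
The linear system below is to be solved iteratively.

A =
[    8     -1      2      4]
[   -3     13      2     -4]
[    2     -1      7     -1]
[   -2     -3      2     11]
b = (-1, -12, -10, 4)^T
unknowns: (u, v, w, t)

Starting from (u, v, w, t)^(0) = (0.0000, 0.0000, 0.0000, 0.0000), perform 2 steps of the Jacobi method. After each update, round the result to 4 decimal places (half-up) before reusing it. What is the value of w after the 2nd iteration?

-1.4728

Iteration 1:
  u = (-1 - (-1)·0.0000 - (2)·0.0000 - (4)·0.0000) / (8) = -0.1250
  v = (-12 - (-3)·0.0000 - (2)·0.0000 - (-4)·0.0000) / (13) = -0.9231
  w = (-10 - (2)·0.0000 - (-1)·0.0000 - (-1)·0.0000) / (7) = -1.4286
  t = (4 - (-2)·0.0000 - (-3)·0.0000 - (2)·0.0000) / (11) = 0.3636
Iteration 2:
  u = (-1 - (-1)·-0.9231 - (2)·-1.4286 - (4)·0.3636) / (8) = -0.0650
  v = (-12 - (-3)·-0.1250 - (2)·-1.4286 - (-4)·0.3636) / (13) = -0.6203
  w = (-10 - (2)·-0.1250 - (-1)·-0.9231 - (-1)·0.3636) / (7) = -1.4728
  t = (4 - (-2)·-0.1250 - (-3)·-0.9231 - (2)·-1.4286) / (11) = 0.3489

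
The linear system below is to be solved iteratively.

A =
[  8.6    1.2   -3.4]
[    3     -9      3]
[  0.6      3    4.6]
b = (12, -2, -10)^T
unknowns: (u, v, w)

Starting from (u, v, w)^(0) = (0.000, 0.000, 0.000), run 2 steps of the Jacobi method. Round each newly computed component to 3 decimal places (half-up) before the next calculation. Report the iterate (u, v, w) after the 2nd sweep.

(0.505, -0.037, -2.501)

Iteration 1:
  u = (12 - (1.2)·0.000 - (-3.4)·0.000) / (8.6) = 1.395
  v = (-2 - (3)·0.000 - (3)·0.000) / (-9) = 0.222
  w = (-10 - (0.6)·0.000 - (3)·0.000) / (4.6) = -2.174
Iteration 2:
  u = (12 - (1.2)·0.222 - (-3.4)·-2.174) / (8.6) = 0.505
  v = (-2 - (3)·1.395 - (3)·-2.174) / (-9) = -0.037
  w = (-10 - (0.6)·1.395 - (3)·0.222) / (4.6) = -2.501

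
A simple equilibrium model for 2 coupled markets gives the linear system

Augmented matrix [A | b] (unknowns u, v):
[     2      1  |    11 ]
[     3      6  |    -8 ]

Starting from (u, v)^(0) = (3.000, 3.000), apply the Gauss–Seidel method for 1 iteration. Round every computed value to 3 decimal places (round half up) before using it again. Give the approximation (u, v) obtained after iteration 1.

Iteration 1:
  u = (11 - (1)·3.000) / (2) = 4.000
  v = (-8 - (3)·4.000) / (6) = -3.333

(4.000, -3.333)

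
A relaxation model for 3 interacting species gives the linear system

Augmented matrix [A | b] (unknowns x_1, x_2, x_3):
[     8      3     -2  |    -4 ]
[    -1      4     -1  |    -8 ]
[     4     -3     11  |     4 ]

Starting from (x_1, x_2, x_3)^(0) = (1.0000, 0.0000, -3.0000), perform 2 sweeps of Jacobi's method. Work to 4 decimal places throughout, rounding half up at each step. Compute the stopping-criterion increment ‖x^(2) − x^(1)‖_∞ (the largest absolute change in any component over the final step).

Iteration 1:
  x_1 = (-4 - (3)·0.0000 - (-2)·-3.0000) / (8) = -1.2500
  x_2 = (-8 - (-1)·1.0000 - (-1)·-3.0000) / (4) = -2.5000
  x_3 = (4 - (4)·1.0000 - (-3)·0.0000) / (11) = 0.0000
Iteration 2:
  x_1 = (-4 - (3)·-2.5000 - (-2)·0.0000) / (8) = 0.4375
  x_2 = (-8 - (-1)·-1.2500 - (-1)·0.0000) / (4) = -2.3125
  x_3 = (4 - (4)·-1.2500 - (-3)·-2.5000) / (11) = 0.1364
Change: (1.6875, 0.1875, 0.1364) → max |·| = 1.6875

1.6875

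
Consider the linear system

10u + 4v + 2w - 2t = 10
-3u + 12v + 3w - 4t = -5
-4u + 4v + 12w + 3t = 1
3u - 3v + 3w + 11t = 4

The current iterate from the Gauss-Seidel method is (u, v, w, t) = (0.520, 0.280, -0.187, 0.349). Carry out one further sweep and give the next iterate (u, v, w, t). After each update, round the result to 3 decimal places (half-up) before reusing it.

One sweep:
  u = (10 - (4)·0.280 - (2)·-0.187 - (-2)·0.349) / (10) = 0.995
  v = (-5 - (-3)·0.995 - (3)·-0.187 - (-4)·0.349) / (12) = -0.005
  w = (1 - (-4)·0.995 - (4)·-0.005 - (3)·0.349) / (12) = 0.329
  t = (4 - (3)·0.995 - (-3)·-0.005 - (3)·0.329) / (11) = 0.001

(0.995, -0.005, 0.329, 0.001)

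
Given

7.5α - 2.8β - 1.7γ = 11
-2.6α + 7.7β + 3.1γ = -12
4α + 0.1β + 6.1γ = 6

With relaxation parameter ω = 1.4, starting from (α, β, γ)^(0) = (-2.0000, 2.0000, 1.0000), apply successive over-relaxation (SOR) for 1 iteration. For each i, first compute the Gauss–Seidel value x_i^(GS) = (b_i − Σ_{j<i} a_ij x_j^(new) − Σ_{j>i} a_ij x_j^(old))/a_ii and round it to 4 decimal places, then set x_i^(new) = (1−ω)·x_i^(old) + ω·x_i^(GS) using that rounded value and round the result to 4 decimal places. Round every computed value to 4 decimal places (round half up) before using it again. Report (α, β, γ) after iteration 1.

(4.2160, -1.5525, -2.8577)

Iteration 1:
  α: GS value = (11 - (-2.8)·2.0000 - (-1.7)·1.0000) / (7.5) = 2.4400;  α ← (1−ω)·-2.0000 + ω·2.4400 = 4.2160
  β: GS value = (-12 - (-2.6)·4.2160 - (3.1)·1.0000) / (7.7) = -0.5375;  β ← (1−ω)·2.0000 + ω·-0.5375 = -1.5525
  γ: GS value = (6 - (4)·4.2160 - (0.1)·-1.5525) / (6.1) = -1.7555;  γ ← (1−ω)·1.0000 + ω·-1.7555 = -2.8577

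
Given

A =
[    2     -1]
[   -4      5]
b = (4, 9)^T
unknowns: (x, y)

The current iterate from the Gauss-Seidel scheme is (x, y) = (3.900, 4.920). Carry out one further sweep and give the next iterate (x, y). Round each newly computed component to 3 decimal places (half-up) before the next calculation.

(4.460, 5.368)

One sweep:
  x = (4 - (-1)·4.920) / (2) = 4.460
  y = (9 - (-4)·4.460) / (5) = 5.368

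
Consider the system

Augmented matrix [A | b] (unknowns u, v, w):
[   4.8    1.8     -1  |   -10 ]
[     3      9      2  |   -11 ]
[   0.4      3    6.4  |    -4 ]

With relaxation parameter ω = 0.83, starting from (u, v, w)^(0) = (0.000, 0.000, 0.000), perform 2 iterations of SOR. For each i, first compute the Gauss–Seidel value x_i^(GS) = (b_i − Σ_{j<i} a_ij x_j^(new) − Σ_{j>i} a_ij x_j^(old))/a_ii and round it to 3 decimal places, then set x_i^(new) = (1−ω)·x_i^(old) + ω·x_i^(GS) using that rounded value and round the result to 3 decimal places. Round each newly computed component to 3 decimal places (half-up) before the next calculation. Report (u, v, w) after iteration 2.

Iteration 1:
  u: GS value = (-10 - (1.8)·0.000 - (-1)·0.000) / (4.8) = -2.083;  u ← (1−ω)·0.000 + ω·-2.083 = -1.729
  v: GS value = (-11 - (3)·-1.729 - (2)·0.000) / (9) = -0.646;  v ← (1−ω)·0.000 + ω·-0.646 = -0.536
  w: GS value = (-4 - (0.4)·-1.729 - (3)·-0.536) / (6.4) = -0.266;  w ← (1−ω)·0.000 + ω·-0.266 = -0.221
Iteration 2:
  u: GS value = (-10 - (1.8)·-0.536 - (-1)·-0.221) / (4.8) = -1.928;  u ← (1−ω)·-1.729 + ω·-1.928 = -1.894
  v: GS value = (-11 - (3)·-1.894 - (2)·-0.221) / (9) = -0.542;  v ← (1−ω)·-0.536 + ω·-0.542 = -0.541
  w: GS value = (-4 - (0.4)·-1.894 - (3)·-0.541) / (6.4) = -0.253;  w ← (1−ω)·-0.221 + ω·-0.253 = -0.248

(-1.894, -0.541, -0.248)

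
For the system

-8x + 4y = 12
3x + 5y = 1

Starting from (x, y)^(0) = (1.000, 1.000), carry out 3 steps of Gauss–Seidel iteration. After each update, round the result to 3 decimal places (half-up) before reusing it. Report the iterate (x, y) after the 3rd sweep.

Iteration 1:
  x = (12 - (4)·1.000) / (-8) = -1.000
  y = (1 - (3)·-1.000) / (5) = 0.800
Iteration 2:
  x = (12 - (4)·0.800) / (-8) = -1.100
  y = (1 - (3)·-1.100) / (5) = 0.860
Iteration 3:
  x = (12 - (4)·0.860) / (-8) = -1.070
  y = (1 - (3)·-1.070) / (5) = 0.842

(-1.070, 0.842)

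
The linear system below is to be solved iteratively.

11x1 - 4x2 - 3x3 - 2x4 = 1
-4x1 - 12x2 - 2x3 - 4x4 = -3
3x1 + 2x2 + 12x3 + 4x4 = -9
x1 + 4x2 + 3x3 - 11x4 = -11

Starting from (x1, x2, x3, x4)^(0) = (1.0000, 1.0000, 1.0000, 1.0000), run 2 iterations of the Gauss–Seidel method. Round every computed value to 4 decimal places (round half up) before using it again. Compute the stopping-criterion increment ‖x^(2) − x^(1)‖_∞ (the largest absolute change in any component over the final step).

Iteration 1:
  x1 = (1 - (-4)·1.0000 - (-3)·1.0000 - (-2)·1.0000) / (11) = 0.9091
  x2 = (-3 - (-4)·0.9091 - (-2)·1.0000 - (-4)·1.0000) / (-12) = -0.5530
  x3 = (-9 - (3)·0.9091 - (2)·-0.5530 - (4)·1.0000) / (12) = -1.2184
  x4 = (-11 - (1)·0.9091 - (4)·-0.5530 - (3)·-1.2184) / (-11) = 0.5493
Iteration 2:
  x1 = (1 - (-4)·-0.5530 - (-3)·-1.2184 - (-2)·0.5493) / (11) = -0.3426
  x2 = (-3 - (-4)·-0.3426 - (-2)·-1.2184 - (-4)·0.5493) / (-12) = 0.3842
  x3 = (-9 - (3)·-0.3426 - (2)·0.3842 - (4)·0.5493) / (12) = -0.9115
  x4 = (-11 - (1)·-0.3426 - (4)·0.3842 - (3)·-0.9115) / (-11) = 0.8600
Change: (-1.2517, 0.9372, 0.3069, 0.3107) → max |·| = 1.2517

1.2517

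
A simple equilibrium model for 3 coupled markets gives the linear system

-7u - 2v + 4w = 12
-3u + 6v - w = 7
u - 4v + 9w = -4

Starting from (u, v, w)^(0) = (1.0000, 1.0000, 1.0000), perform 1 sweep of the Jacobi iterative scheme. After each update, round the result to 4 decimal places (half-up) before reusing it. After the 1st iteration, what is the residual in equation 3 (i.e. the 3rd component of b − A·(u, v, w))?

5.7617

Iteration 1:
  u = (12 - (-2)·1.0000 - (4)·1.0000) / (-7) = -1.4286
  v = (7 - (-3)·1.0000 - (-1)·1.0000) / (6) = 1.8333
  w = (-4 - (1)·1.0000 - (-4)·1.0000) / (9) = -0.1111
Residual b − A·x = (6.1108, -8.3967, 5.7617)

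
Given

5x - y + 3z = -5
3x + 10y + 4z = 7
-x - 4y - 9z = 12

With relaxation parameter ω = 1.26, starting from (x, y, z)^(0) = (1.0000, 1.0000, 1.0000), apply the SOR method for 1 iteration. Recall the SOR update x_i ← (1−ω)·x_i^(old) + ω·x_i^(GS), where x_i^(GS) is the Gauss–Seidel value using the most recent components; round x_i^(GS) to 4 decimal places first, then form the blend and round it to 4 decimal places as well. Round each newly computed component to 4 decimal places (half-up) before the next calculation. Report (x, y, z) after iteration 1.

Iteration 1:
  x: GS value = (-5 - (-1)·1.0000 - (3)·1.0000) / (5) = -1.4000;  x ← (1−ω)·1.0000 + ω·-1.4000 = -2.0240
  y: GS value = (7 - (3)·-2.0240 - (4)·1.0000) / (10) = 0.9072;  y ← (1−ω)·1.0000 + ω·0.9072 = 0.8831
  z: GS value = (12 - (-1)·-2.0240 - (-4)·0.8831) / (-9) = -1.5009;  z ← (1−ω)·1.0000 + ω·-1.5009 = -2.1511

(-2.0240, 0.8831, -2.1511)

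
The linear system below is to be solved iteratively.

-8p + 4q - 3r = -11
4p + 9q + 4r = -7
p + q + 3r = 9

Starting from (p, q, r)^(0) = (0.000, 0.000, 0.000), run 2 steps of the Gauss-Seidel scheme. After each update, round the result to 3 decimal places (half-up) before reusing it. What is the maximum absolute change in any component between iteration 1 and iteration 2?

1.821

Iteration 1:
  p = (-11 - (4)·0.000 - (-3)·0.000) / (-8) = 1.375
  q = (-7 - (4)·1.375 - (4)·0.000) / (9) = -1.389
  r = (9 - (1)·1.375 - (1)·-1.389) / (3) = 3.005
Iteration 2:
  p = (-11 - (4)·-1.389 - (-3)·3.005) / (-8) = -0.446
  q = (-7 - (4)·-0.446 - (4)·3.005) / (9) = -1.915
  r = (9 - (1)·-0.446 - (1)·-1.915) / (3) = 3.787
Change: (-1.821, -0.526, 0.782) → max |·| = 1.821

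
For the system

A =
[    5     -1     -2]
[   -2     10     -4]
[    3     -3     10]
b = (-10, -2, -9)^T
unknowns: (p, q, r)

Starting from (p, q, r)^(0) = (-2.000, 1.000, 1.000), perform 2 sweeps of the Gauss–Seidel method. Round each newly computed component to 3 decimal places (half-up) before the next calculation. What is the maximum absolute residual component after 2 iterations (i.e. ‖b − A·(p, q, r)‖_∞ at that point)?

Iteration 1:
  p = (-10 - (-1)·1.000 - (-2)·1.000) / (5) = -1.400
  q = (-2 - (-2)·-1.400 - (-4)·1.000) / (10) = -0.080
  r = (-9 - (3)·-1.400 - (-3)·-0.080) / (10) = -0.504
Iteration 2:
  p = (-10 - (-1)·-0.080 - (-2)·-0.504) / (5) = -2.218
  q = (-2 - (-2)·-2.218 - (-4)·-0.504) / (10) = -0.845
  r = (-9 - (3)·-2.218 - (-3)·-0.845) / (10) = -0.488
Residual b − A·x = (-0.731, 0.062, -0.001); ∞-norm = 0.731

0.731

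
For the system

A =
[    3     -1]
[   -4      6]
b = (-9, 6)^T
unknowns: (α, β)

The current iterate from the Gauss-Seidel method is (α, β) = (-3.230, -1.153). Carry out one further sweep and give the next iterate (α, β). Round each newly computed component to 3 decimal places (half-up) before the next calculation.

One sweep:
  α = (-9 - (-1)·-1.153) / (3) = -3.384
  β = (6 - (-4)·-3.384) / (6) = -1.256

(-3.384, -1.256)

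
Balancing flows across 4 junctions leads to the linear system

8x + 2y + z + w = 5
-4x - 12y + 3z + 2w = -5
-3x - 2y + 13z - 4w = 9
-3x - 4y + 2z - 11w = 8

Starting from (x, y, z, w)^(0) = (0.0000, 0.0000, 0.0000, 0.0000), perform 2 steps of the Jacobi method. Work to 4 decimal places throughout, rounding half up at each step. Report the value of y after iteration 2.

Iteration 1:
  x = (5 - (2)·0.0000 - (1)·0.0000 - (1)·0.0000) / (8) = 0.6250
  y = (-5 - (-4)·0.0000 - (3)·0.0000 - (2)·0.0000) / (-12) = 0.4167
  z = (9 - (-3)·0.0000 - (-2)·0.0000 - (-4)·0.0000) / (13) = 0.6923
  w = (8 - (-3)·0.0000 - (-4)·0.0000 - (2)·0.0000) / (-11) = -0.7273
Iteration 2:
  x = (5 - (2)·0.4167 - (1)·0.6923 - (1)·-0.7273) / (8) = 0.5252
  y = (-5 - (-4)·0.6250 - (3)·0.6923 - (2)·-0.7273) / (-12) = 0.2602
  z = (9 - (-3)·0.6250 - (-2)·0.4167 - (-4)·-0.7273) / (13) = 0.6769
  w = (8 - (-3)·0.6250 - (-4)·0.4167 - (2)·0.6923) / (-11) = -0.9234

0.2602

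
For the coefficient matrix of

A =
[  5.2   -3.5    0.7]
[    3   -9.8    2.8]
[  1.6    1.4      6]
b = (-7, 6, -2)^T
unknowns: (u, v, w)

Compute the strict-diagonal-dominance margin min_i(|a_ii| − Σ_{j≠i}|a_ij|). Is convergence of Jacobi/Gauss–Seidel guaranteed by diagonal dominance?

row 1: |5.2| − (3.5+0.7) = 1
row 2: |-9.8| − (3+2.8) = 4
row 3: |6| − (1.6+1.4) = 3
minimum over rows = 1 → strictly diagonally dominant (convergence guaranteed)

1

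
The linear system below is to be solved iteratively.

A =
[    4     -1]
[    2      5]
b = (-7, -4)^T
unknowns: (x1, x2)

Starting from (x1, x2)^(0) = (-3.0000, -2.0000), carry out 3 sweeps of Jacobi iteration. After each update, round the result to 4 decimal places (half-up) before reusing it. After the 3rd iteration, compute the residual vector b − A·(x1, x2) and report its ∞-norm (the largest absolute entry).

0.2400

Iteration 1:
  x1 = (-7 - (-1)·-2.0000) / (4) = -2.2500
  x2 = (-4 - (2)·-3.0000) / (5) = 0.4000
Iteration 2:
  x1 = (-7 - (-1)·0.4000) / (4) = -1.6500
  x2 = (-4 - (2)·-2.2500) / (5) = 0.1000
Iteration 3:
  x1 = (-7 - (-1)·0.1000) / (4) = -1.7250
  x2 = (-4 - (2)·-1.6500) / (5) = -0.1400
Residual b − A·x = (-0.2400, 0.1500); ∞-norm = 0.2400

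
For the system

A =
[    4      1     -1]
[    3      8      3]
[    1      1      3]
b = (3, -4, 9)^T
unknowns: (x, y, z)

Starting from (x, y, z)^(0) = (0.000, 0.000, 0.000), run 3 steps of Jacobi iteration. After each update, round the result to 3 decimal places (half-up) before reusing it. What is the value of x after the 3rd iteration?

1.956

Iteration 1:
  x = (3 - (1)·0.000 - (-1)·0.000) / (4) = 0.750
  y = (-4 - (3)·0.000 - (3)·0.000) / (8) = -0.500
  z = (9 - (1)·0.000 - (1)·0.000) / (3) = 3.000
Iteration 2:
  x = (3 - (1)·-0.500 - (-1)·3.000) / (4) = 1.625
  y = (-4 - (3)·0.750 - (3)·3.000) / (8) = -1.906
  z = (9 - (1)·0.750 - (1)·-0.500) / (3) = 2.917
Iteration 3:
  x = (3 - (1)·-1.906 - (-1)·2.917) / (4) = 1.956
  y = (-4 - (3)·1.625 - (3)·2.917) / (8) = -2.203
  z = (9 - (1)·1.625 - (1)·-1.906) / (3) = 3.094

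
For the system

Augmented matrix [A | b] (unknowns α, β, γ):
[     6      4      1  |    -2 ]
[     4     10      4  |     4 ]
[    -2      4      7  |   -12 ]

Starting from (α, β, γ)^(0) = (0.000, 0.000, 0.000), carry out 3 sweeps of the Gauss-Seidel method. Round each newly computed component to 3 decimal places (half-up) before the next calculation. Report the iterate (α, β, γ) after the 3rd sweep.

Iteration 1:
  α = (-2 - (4)·0.000 - (1)·0.000) / (6) = -0.333
  β = (4 - (4)·-0.333 - (4)·0.000) / (10) = 0.533
  γ = (-12 - (-2)·-0.333 - (4)·0.533) / (7) = -2.114
Iteration 2:
  α = (-2 - (4)·0.533 - (1)·-2.114) / (6) = -0.336
  β = (4 - (4)·-0.336 - (4)·-2.114) / (10) = 1.380
  γ = (-12 - (-2)·-0.336 - (4)·1.380) / (7) = -2.599
Iteration 3:
  α = (-2 - (4)·1.380 - (1)·-2.599) / (6) = -0.820
  β = (4 - (4)·-0.820 - (4)·-2.599) / (10) = 1.768
  γ = (-12 - (-2)·-0.820 - (4)·1.768) / (7) = -2.959

(-0.820, 1.768, -2.959)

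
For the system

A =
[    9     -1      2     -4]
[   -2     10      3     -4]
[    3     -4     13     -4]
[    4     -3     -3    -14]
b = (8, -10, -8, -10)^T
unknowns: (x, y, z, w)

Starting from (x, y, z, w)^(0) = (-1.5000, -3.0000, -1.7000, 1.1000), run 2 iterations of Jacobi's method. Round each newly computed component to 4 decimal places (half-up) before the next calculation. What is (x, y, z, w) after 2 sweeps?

(1.6144, 0.0577, -0.6535, 1.3786)

Iteration 1:
  x = (8 - (-1)·-3.0000 - (2)·-1.7000 - (-4)·1.1000) / (9) = 1.4222
  y = (-10 - (-2)·-1.5000 - (3)·-1.7000 - (-4)·1.1000) / (10) = -0.3500
  z = (-8 - (3)·-1.5000 - (-4)·-3.0000 - (-4)·1.1000) / (13) = -0.8538
  w = (-10 - (4)·-1.5000 - (-3)·-3.0000 - (-3)·-1.7000) / (-14) = 1.2929
Iteration 2:
  x = (8 - (-1)·-0.3500 - (2)·-0.8538 - (-4)·1.2929) / (9) = 1.6144
  y = (-10 - (-2)·1.4222 - (3)·-0.8538 - (-4)·1.2929) / (10) = 0.0577
  z = (-8 - (3)·1.4222 - (-4)·-0.3500 - (-4)·1.2929) / (13) = -0.6535
  w = (-10 - (4)·1.4222 - (-3)·-0.3500 - (-3)·-0.8538) / (-14) = 1.3786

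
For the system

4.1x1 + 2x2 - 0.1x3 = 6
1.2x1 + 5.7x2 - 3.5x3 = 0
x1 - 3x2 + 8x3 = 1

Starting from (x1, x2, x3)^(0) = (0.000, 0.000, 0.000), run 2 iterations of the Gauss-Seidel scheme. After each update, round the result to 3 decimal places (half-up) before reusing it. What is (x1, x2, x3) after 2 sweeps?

Iteration 1:
  x1 = (6 - (2)·0.000 - (-0.1)·0.000) / (4.1) = 1.463
  x2 = (0 - (1.2)·1.463 - (-3.5)·0.000) / (5.7) = -0.308
  x3 = (1 - (1)·1.463 - (-3)·-0.308) / (8) = -0.173
Iteration 2:
  x1 = (6 - (2)·-0.308 - (-0.1)·-0.173) / (4.1) = 1.609
  x2 = (0 - (1.2)·1.609 - (-3.5)·-0.173) / (5.7) = -0.445
  x3 = (1 - (1)·1.609 - (-3)·-0.445) / (8) = -0.243

(1.609, -0.445, -0.243)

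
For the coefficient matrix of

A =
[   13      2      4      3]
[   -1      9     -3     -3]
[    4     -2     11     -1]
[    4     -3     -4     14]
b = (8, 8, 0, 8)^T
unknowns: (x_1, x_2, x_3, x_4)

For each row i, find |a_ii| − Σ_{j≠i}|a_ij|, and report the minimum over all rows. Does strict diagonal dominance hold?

row 1: |13| − (2+4+3) = 4
row 2: |9| − (1+3+3) = 2
row 3: |11| − (4+2+1) = 4
row 4: |14| − (4+3+4) = 3
minimum over rows = 2 → strictly diagonally dominant (convergence guaranteed)

2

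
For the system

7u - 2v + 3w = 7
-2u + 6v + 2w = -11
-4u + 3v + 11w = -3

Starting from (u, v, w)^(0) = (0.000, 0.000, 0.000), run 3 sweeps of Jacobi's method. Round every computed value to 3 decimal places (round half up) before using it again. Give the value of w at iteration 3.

Iteration 1:
  u = (7 - (-2)·0.000 - (3)·0.000) / (7) = 1.000
  v = (-11 - (-2)·0.000 - (2)·0.000) / (6) = -1.833
  w = (-3 - (-4)·0.000 - (3)·0.000) / (11) = -0.273
Iteration 2:
  u = (7 - (-2)·-1.833 - (3)·-0.273) / (7) = 0.593
  v = (-11 - (-2)·1.000 - (2)·-0.273) / (6) = -1.409
  w = (-3 - (-4)·1.000 - (3)·-1.833) / (11) = 0.591
Iteration 3:
  u = (7 - (-2)·-1.409 - (3)·0.591) / (7) = 0.344
  v = (-11 - (-2)·0.593 - (2)·0.591) / (6) = -1.833
  w = (-3 - (-4)·0.593 - (3)·-1.409) / (11) = 0.327

0.327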